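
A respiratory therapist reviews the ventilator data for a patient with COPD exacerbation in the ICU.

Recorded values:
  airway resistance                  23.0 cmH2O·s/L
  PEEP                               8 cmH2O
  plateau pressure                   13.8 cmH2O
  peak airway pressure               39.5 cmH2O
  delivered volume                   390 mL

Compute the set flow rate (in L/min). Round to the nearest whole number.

67

flow = (PIP − Pplat) / Raw = (39.5 − 13.8) / 23.0 = 1.117 L/s × 60 = 67.02 L/min.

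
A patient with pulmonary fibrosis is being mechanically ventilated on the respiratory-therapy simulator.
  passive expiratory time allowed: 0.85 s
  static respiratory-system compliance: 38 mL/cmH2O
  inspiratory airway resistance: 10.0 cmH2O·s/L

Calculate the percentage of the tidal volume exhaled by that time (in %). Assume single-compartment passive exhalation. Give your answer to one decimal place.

τ = R × C = 10.0 × 38 mL/cmH2O = 10.0 × 0.038 L/cmH2O = 0.38 s.
Passive exhalation: V(t)/V₀ = e^(−t/τ) = e^(−0.85/0.38) = 0.1068.
Fraction exhaled = 1 − 0.1068 = 0.8932 → 89.32%.

89.3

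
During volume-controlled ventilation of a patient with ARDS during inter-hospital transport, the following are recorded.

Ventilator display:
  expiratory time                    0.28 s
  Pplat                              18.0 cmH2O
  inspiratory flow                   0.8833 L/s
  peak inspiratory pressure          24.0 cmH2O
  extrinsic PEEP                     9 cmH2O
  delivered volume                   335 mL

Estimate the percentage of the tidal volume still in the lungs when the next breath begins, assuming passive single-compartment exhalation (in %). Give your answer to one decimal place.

R = (PIP − Pplat)/V̇ = (24.0 − 18.0) / 0.8833 = 6.0/0.8833 = 6.793 cmH2O·s/L.
C = Vt/(Pplat − PEEP) = 335.0 / (18.0 − 9) = 335.0/9.0 = 37.222 mL/cmH2O.
τ = R × C = 6.793 × 0.03722 L/cmH2O = 0.2528 s.
Fraction remaining at end-expiration = e^(−Te/τ) = e^(−0.28/0.2528) = 0.3304 → 33.04%.

33.0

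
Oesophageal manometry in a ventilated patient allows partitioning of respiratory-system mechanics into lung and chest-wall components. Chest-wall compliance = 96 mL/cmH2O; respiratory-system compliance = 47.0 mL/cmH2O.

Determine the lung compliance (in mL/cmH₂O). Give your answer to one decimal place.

1/CL = 1/Crs − 1/Ccw.
1/CL = 1/47.0 − 1/96 = 0.01086.
CL = 92.081 mL/cmH2O.

92.1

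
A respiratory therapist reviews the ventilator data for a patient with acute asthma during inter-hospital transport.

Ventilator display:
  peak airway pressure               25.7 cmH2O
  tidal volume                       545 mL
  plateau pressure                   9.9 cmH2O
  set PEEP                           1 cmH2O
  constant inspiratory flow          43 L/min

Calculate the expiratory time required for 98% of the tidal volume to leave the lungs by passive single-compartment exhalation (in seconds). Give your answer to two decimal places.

5.28

Flow: 43 L/min ÷ 60 = 0.7167 L/s.
R = (PIP − Pplat)/V̇ = (25.7 − 9.9) / 0.7167 = 15.8/0.7167 = 22.045 cmH2O·s/L.
C = Vt/(Pplat − PEEP) = 545.0 / (9.9 − 1) = 545.0/8.9 = 61.236 mL/cmH2O.
τ = R × C = 22.045 × 0.06124 L/cmH2O = 1.35 s.
t = −τ·ln(1 − 0.98) = −1.35·ln(0.02) = 5.281 s.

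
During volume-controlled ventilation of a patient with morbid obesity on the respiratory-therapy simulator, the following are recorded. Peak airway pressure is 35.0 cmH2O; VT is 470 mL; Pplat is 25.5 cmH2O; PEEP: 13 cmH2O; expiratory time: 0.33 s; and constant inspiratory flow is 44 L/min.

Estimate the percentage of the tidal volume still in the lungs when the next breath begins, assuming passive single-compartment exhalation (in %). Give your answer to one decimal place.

Flow: 44 L/min ÷ 60 = 0.7333 L/s.
R = (PIP − Pplat)/V̇ = (35.0 − 25.5) / 0.7333 = 9.5/0.7333 = 12.955 cmH2O·s/L.
C = Vt/(Pplat − PEEP) = 470.0 / (25.5 − 13) = 470.0/12.5 = 37.6 mL/cmH2O.
τ = R × C = 12.955 × 0.0376 L/cmH2O = 0.4871 s.
Fraction remaining at end-expiration = e^(−Te/τ) = e^(−0.33/0.4871) = 0.5079 → 50.79%.

50.8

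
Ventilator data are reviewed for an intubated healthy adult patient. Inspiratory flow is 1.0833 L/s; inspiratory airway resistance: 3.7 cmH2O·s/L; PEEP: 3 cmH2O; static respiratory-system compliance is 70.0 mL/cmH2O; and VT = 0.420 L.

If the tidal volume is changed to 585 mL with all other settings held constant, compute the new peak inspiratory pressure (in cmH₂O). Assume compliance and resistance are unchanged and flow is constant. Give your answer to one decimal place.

PIP = Vt/C + R·V̇ + PEEP (constant-flow equation of motion).
Only the elastic term changes: ΔPIP = ΔVt / C = (585 − 420) / 70.0 = 2.357 cmH2O.
Original PIP = 420/70.0 + 3.7×1.0833 + 3 = 13.008 cmH2O; new PIP = 13.008 + (2.357) = 15.365 cmH2O.

15.4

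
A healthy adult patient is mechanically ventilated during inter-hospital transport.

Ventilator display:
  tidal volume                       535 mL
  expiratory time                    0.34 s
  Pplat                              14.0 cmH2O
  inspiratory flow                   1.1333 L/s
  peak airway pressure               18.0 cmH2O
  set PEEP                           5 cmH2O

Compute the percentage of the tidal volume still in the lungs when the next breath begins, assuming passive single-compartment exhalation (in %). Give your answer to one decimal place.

19.8

R = (PIP − Pplat)/V̇ = (18.0 − 14.0) / 1.1333 = 4.0/1.1333 = 3.53 cmH2O·s/L.
C = Vt/(Pplat − PEEP) = 535.0 / (14.0 − 5) = 535.0/9.0 = 59.444 mL/cmH2O.
τ = R × C = 3.53 × 0.05944 L/cmH2O = 0.2098 s.
Fraction remaining at end-expiration = e^(−Te/τ) = e^(−0.34/0.2098) = 0.1978 → 19.78%.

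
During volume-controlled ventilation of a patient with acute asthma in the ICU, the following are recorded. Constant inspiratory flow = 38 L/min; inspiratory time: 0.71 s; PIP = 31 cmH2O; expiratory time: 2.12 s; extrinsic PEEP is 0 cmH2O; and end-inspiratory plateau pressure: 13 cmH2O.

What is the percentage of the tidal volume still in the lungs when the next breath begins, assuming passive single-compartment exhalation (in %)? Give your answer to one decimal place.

11.6

Flow: 38 L/min ÷ 60 = 0.6333 L/s.
Vt = flow × Ti = 0.6333 L/s × 0.71 s × 1000 mL/L = 449.64 mL.
R = (PIP − Pplat)/V̇ = (31 − 13) / 0.6333 = 18.0/0.6333 = 28.423 cmH2O·s/L.
C = Vt/(Pplat − PEEP) = 449.64 / (13 − 0) = 449.64/13.0 = 34.588 mL/cmH2O.
τ = R × C = 28.423 × 0.03459 L/cmH2O = 0.9832 s.
Fraction remaining at end-expiration = e^(−Te/τ) = e^(−2.12/0.9832) = 0.1158 → 11.58%.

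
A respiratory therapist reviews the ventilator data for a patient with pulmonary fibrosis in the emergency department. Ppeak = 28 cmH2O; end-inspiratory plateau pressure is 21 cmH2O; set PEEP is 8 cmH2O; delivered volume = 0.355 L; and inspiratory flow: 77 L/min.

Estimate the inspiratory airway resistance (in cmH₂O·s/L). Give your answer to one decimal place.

Flow: 77 L/min ÷ 60 = 1.2833 L/s.
Raw = (PIP − Pplat) / flow = (28 − 21) / 1.2833 = 7.0 / 1.2833 = 5.455 cmH2O·s/L.

5.5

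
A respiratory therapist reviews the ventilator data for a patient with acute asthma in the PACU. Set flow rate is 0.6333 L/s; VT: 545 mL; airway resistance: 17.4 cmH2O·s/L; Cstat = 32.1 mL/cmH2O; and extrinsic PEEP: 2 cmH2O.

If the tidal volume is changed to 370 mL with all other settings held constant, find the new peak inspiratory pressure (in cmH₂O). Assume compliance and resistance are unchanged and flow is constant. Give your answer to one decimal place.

PIP = Vt/C + R·V̇ + PEEP (constant-flow equation of motion).
Only the elastic term changes: ΔPIP = ΔVt / C = (370 − 545) / 32.1 = -5.452 cmH2O.
Original PIP = 545/32.1 + 17.4×0.6333 + 2 = 29.998 cmH2O; new PIP = 29.998 + (-5.452) = 24.546 cmH2O.

24.5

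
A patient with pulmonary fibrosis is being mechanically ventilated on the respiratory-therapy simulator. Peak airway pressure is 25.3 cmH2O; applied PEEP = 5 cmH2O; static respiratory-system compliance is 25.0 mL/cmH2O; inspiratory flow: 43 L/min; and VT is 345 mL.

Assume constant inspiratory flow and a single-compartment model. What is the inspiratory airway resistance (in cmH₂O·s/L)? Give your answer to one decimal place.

9.1

Flow: 43 L/min ÷ 60 = 0.7167 L/s.
Equation of motion (constant flow): PIP = Vt/C + R·V̇ + PEEP.
R·V̇ = PIP − Vt/C − PEEP = 25.3 − 345/25.0 − 5 = 25.3 − 13.8 − 5 = 6.5 cmH2O.
R = 6.5 / 0.7167 = 9.069 cmH2O·s/L.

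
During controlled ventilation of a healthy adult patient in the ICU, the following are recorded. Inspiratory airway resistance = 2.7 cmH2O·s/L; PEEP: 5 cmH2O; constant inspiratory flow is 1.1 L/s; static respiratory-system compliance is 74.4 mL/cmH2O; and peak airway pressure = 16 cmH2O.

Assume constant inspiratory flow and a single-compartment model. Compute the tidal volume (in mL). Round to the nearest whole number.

597

Equation of motion (constant flow): PIP = Vt/C + R·V̇ + PEEP.
Vt/C = PIP − R·V̇ − PEEP = 16 − 2.97 − 5 = 8.03 cmH2O.
Vt = C × 8.03 = 74.4 × 8.03 = 597.43 mL.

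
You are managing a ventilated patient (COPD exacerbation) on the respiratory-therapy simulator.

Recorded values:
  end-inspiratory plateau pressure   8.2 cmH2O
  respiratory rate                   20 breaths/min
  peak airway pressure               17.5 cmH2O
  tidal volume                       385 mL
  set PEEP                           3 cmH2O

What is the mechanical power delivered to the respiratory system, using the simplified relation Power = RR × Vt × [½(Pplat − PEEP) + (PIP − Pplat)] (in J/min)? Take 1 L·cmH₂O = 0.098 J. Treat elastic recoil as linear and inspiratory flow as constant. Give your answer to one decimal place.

Per-breath work = Vt × [½(Pplat−PEEP) + (PIP−Pplat)] = 0.385 × [0.5×5.2 + 9.3] = 0.385 × 11.9 = 4.582 L·cmH2O.
Power = 20 × 4.582 = 91.64 L·cmH2O/min.
× 0.098 J/(L·cmH2O) → 8.981 J/min.

9.0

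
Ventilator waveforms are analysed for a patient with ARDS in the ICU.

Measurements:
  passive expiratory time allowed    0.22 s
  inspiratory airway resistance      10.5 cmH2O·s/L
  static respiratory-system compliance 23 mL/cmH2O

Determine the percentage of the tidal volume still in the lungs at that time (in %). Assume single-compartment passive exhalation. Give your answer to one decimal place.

τ = R × C = 10.5 × 23 mL/cmH2O = 10.5 × 0.023 L/cmH2O = 0.2415 s.
Passive exhalation: V(t)/V₀ = e^(−t/τ) = e^(−0.22/0.2415) = 0.4021.
Fraction remaining = 0.4021 → 40.21%.

40.2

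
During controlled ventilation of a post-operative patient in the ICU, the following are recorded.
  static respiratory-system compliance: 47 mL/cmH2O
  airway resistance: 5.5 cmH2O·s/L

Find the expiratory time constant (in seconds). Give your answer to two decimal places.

τ = R × C = 5.5 × 47 mL/cmH2O = 5.5 × 0.047 L/cmH2O = 0.2585 s.

0.26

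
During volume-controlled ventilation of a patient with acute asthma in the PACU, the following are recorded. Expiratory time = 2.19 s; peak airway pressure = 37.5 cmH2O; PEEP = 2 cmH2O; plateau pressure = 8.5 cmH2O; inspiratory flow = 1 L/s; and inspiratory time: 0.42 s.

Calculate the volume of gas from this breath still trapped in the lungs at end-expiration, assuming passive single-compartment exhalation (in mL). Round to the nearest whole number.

131

Vt = flow × Ti = 1 L/s × 0.42 s × 1000 mL/L = 420.0 mL.
R = (PIP − Pplat)/V̇ = (37.5 − 8.5) / 1 = 29.0/1 = 29.0 cmH2O·s/L.
C = Vt/(Pplat − PEEP) = 420.0 / (8.5 − 2) = 420.0/6.5 = 64.615 mL/cmH2O.
τ = R × C = 29.0 × 0.06462 L/cmH2O = 1.874 s.
Fraction remaining = e^(−Te/τ) = e^(−2.19/1.874) = 0.3108.
Trapped volume = 420.0 × 0.3108 = 130.54 mL.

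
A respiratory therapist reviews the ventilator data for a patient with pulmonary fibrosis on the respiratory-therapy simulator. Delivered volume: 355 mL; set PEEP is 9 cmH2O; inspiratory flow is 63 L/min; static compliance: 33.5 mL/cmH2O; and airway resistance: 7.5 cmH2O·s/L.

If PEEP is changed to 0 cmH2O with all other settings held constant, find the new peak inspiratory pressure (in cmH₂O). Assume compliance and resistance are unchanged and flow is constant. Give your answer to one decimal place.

Flow: 63 L/min ÷ 60 = 1.05 L/s.
PIP = Vt/C + R·V̇ + PEEP (constant-flow equation of motion).
Only the baseline term changes: ΔPIP = ΔPEEP = 0 − 9 = -9.0 cmH2O.
Original PIP = 355/33.5 + 7.5×1.05 + 9 = 27.472 cmH2O; new PIP = 27.472 + (-9.0) = 18.472 cmH2O.

18.5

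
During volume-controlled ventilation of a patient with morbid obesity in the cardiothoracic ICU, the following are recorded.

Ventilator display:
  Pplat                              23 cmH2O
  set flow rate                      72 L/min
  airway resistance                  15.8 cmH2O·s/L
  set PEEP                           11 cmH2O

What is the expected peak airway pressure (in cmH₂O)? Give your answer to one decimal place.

Flow: 72 L/min ÷ 60 = 1.2 L/s.
PIP = Pplat + Raw × flow = 23 + 15.8 × 1.2 = 23 + 18.96 = 41.96 cmH2O.

42.0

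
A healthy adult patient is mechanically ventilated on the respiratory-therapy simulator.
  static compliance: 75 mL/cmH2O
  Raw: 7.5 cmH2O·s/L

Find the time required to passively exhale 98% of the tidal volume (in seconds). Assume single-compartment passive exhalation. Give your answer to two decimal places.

2.20

τ = R × C = 7.5 × 75 mL/cmH2O = 7.5 × 0.075 L/cmH2O = 0.5625 s.
Exhaled fraction f = 1 − e^(−t/τ) → t = −τ·ln(1 − f) = −0.5625·ln(0.02) = 2.201 s.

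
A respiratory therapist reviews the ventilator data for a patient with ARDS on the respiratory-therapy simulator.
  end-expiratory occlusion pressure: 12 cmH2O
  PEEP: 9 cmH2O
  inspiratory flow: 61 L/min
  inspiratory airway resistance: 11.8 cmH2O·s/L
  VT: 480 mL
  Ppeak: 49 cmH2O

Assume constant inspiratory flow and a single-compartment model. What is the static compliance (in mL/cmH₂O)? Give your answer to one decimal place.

Flow: 61 L/min ÷ 60 = 1.0167 L/s.
Total PEEP = 12 cmH2O (set 9 + intrinsic 3); this is the baseline alveolar pressure.
Equation of motion (constant flow): PIP = Vt/C + R·V̇ + PEEP.
Vt/C = PIP − R·V̇ − PEEP = 49 − 11.8×1.0167 − 12 = 49 − 11.997 − 12 = 25.003 cmH2O.
C = Vt / 25.003 = 480 / 25.003 = 19.198 mL/cmH2O.

19.2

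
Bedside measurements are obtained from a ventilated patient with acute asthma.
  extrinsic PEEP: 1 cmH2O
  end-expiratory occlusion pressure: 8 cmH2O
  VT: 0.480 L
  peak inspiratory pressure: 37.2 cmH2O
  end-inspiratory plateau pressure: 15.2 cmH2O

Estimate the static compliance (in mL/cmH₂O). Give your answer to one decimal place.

End-expiratory occlusion gives total PEEP = 8 cmH2O (intrinsic PEEP = 8 − 1 = 7). Use total PEEP for the elastic gradient.
Cstat = Vt / (Pplat − PEEPtotal) = 480 / (15.2 − 8) = 480 / 7.2 = 66.667 mL/cmH2O.

66.7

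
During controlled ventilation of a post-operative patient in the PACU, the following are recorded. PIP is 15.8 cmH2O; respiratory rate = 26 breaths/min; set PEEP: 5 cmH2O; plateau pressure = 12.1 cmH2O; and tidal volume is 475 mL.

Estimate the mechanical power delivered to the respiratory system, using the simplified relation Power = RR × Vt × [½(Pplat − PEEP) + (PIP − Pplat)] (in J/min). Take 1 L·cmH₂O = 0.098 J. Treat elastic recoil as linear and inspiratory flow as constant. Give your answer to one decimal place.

8.8

Per-breath work = Vt × [½(Pplat−PEEP) + (PIP−Pplat)] = 0.475 × [0.5×7.1 + 3.7] = 0.475 × 7.25 = 3.444 L·cmH2O.
Power = 26 × 3.444 = 89.544 L·cmH2O/min.
× 0.098 J/(L·cmH2O) → 8.775 J/min.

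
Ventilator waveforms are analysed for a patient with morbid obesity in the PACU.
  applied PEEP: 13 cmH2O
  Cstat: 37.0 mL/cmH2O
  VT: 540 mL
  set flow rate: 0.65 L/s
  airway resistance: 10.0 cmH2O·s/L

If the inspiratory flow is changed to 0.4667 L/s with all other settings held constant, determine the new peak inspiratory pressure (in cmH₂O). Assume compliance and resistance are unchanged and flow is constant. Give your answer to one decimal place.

PIP = Vt/C + R·V̇ + PEEP (constant-flow equation of motion).
Only the resistive term changes: ΔPIP = R × ΔV̇ = 10.0 × (0.4667 − 0.65) = 10.0 × -0.1833 = -1.833 cmH2O.
Original PIP = 540/37.0 + 10.0×0.65 + 13 = 34.095 cmH2O; new PIP = 34.095 + (-1.833) = 32.262 cmH2O.

32.3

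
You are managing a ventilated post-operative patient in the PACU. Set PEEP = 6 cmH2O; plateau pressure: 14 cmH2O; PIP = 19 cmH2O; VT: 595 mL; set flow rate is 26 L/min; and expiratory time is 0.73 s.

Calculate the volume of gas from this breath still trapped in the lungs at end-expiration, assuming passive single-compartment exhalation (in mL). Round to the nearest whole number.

Flow: 26 L/min ÷ 60 = 0.4333 L/s.
R = (PIP − Pplat)/V̇ = (19 − 14) / 0.4333 = 5.0/0.4333 = 11.539 cmH2O·s/L.
C = Vt/(Pplat − PEEP) = 595.0 / (14 − 6) = 595.0/8.0 = 74.375 mL/cmH2O.
τ = R × C = 11.539 × 0.07438 L/cmH2O = 0.8583 s.
Fraction remaining = e^(−Te/τ) = e^(−0.73/0.8583) = 0.4272.
Trapped volume = 595.0 × 0.4272 = 254.18 mL.

254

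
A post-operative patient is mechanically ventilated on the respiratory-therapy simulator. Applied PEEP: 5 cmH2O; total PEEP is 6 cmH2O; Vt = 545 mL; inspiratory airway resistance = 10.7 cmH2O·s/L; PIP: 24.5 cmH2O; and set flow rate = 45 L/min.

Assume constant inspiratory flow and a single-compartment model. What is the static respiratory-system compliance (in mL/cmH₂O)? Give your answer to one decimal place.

52.0

Flow: 45 L/min ÷ 60 = 0.75 L/s.
Total PEEP = 6 cmH2O (set 5 + intrinsic 1); this is the baseline alveolar pressure.
Equation of motion (constant flow): PIP = Vt/C + R·V̇ + PEEP.
Vt/C = PIP − R·V̇ − PEEP = 24.5 − 10.7×0.75 − 6 = 24.5 − 8.025 − 6 = 10.475 cmH2O.
C = Vt / 10.475 = 545 / 10.475 = 52.029 mL/cmH2O.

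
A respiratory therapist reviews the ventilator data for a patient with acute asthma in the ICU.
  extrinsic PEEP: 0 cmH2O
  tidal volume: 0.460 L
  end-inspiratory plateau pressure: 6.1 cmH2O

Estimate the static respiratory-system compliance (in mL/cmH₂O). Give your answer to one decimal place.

Cstat = Vt / (Pplat − PEEP) = 460 / (6.1 − 0) = 460 / 6.1 = 75.41 mL/cmH2O.

75.4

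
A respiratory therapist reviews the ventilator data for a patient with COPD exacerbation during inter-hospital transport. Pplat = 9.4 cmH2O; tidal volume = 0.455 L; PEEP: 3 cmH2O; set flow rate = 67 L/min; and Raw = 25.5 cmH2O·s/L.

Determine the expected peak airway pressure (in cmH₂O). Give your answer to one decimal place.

37.9

Flow: 67 L/min ÷ 60 = 1.1167 L/s.
PIP = Pplat + Raw × flow = 9.4 + 25.5 × 1.1167 = 9.4 + 28.476 = 37.876 cmH2O.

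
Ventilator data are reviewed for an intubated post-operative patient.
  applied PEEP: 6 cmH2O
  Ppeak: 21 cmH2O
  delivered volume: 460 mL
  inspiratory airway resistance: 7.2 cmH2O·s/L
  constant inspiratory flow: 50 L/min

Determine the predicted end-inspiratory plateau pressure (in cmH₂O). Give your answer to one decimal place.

15.0

Flow: 50 L/min ÷ 60 = 0.8333 L/s.
Pplat = PIP − Raw × flow = 21 − 7.2 × 0.8333 = 21 − 6.0 = 15.0 cmH2O.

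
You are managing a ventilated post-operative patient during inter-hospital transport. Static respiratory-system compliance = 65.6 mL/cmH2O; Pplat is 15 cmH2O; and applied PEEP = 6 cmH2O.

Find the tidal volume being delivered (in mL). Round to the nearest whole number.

590

Vt = Cstat × (Pplat − PEEP) = 65.6 × (15 − 6) = 65.6 × 9.0 = 590.4 mL.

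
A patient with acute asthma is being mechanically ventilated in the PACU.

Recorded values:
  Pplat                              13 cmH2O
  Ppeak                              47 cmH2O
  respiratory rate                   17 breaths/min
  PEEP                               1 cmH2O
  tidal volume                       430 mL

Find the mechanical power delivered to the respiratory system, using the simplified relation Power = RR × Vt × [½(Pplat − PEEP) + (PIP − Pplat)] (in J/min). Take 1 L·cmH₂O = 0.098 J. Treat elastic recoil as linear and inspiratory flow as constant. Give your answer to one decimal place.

Per-breath work = Vt × [½(Pplat−PEEP) + (PIP−Pplat)] = 0.430 × [0.5×12.0 + 34.0] = 0.430 × 40.0 = 17.2 L·cmH2O.
Power = 17 × 17.2 = 292.4 L·cmH2O/min.
× 0.098 J/(L·cmH2O) → 28.655 J/min.

28.7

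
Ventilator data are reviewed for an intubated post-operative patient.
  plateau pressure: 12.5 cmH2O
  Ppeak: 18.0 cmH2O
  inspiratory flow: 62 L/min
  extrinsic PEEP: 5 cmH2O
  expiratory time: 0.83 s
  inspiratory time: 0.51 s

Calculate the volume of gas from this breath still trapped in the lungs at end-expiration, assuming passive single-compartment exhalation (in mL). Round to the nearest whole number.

57

Flow: 62 L/min ÷ 60 = 1.0333 L/s.
Vt = flow × Ti = 1.0333 L/s × 0.51 s × 1000 mL/L = 526.98 mL.
R = (PIP − Pplat)/V̇ = (18.0 − 12.5) / 1.0333 = 5.5/1.0333 = 5.323 cmH2O·s/L.
C = Vt/(Pplat − PEEP) = 526.98 / (12.5 − 5) = 526.98/7.5 = 70.264 mL/cmH2O.
τ = R × C = 5.323 × 0.07026 L/cmH2O = 0.374 s.
Fraction remaining = e^(−Te/τ) = e^(−0.83/0.374) = 0.1087.
Trapped volume = 526.98 × 0.1087 = 57.283 mL.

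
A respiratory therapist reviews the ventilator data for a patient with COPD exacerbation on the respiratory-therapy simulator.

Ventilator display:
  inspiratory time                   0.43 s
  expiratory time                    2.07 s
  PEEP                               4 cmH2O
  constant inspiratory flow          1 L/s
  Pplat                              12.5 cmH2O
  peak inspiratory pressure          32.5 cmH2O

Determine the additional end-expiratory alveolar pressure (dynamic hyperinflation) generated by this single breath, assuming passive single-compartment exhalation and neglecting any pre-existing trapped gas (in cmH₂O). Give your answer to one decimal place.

Vt = flow × Ti = 1 L/s × 0.43 s × 1000 mL/L = 430.0 mL.
R = (PIP − Pplat)/V̇ = (32.5 − 12.5) / 1 = 20.0/1 = 20.0 cmH2O·s/L.
C = Vt/(Pplat − PEEP) = 430.0 / (12.5 − 4) = 430.0/8.5 = 50.588 mL/cmH2O.
τ = R × C = 20.0 × 0.05059 L/cmH2O = 1.012 s.
Fraction remaining = e^(−Te/τ) = e^(−2.07/1.012) = 0.1293; trapped volume = 430.0 × 0.1293 = 55.599 mL.
Additional alveolar pressure from trapping ≈ V_trapped / C = 55.599 / 50.588 = 1.099 cmH2O.

1.1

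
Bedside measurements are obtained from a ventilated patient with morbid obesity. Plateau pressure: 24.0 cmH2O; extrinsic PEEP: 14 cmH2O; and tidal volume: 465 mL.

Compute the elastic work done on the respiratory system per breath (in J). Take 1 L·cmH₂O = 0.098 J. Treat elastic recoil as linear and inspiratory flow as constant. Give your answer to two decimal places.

0.23

Elastic work ≈ ½ × (Pplat − PEEP) × Vt = 0.5 × (24.0 − 14) × 0.465 L = 0.5 × 10.0 × 0.465 = 2.325 L·cmH2O.
× 0.098 J/(L·cmH2O) → 0.2279 J.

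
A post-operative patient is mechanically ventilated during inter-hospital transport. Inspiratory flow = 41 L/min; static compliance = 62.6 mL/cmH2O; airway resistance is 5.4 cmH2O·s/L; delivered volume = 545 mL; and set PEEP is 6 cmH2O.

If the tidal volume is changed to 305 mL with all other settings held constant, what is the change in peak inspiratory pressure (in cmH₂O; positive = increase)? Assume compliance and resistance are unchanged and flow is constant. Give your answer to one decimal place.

-3.8

PIP = Vt/C + R·V̇ + PEEP (constant-flow equation of motion).
Only the elastic term changes: ΔPIP = ΔVt / C = (305 − 545) / 62.6 = -3.834 cmH2O.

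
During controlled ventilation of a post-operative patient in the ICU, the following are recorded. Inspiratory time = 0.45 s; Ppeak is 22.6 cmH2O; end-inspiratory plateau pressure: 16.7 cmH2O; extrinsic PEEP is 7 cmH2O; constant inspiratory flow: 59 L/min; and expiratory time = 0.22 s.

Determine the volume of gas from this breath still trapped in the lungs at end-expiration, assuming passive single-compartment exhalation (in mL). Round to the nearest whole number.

198

Flow: 59 L/min ÷ 60 = 0.9833 L/s.
Vt = flow × Ti = 0.9833 L/s × 0.45 s × 1000 mL/L = 442.49 mL.
R = (PIP − Pplat)/V̇ = (22.6 − 16.7) / 0.9833 = 5.9/0.9833 = 6.0 cmH2O·s/L.
C = Vt/(Pplat − PEEP) = 442.49 / (16.7 − 7) = 442.49/9.7 = 45.618 mL/cmH2O.
τ = R × C = 6.0 × 0.04562 L/cmH2O = 0.2737 s.
Fraction remaining = e^(−Te/τ) = e^(−0.22/0.2737) = 0.4476.
Trapped volume = 442.49 × 0.4476 = 198.06 mL.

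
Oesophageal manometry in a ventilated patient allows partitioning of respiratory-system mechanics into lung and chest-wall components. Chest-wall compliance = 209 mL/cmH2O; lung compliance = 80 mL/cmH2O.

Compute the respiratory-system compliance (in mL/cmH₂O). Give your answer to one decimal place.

Lung and chest wall are elastances in series: 1/Crs = 1/CL + 1/Ccw.
1/Crs = 1/80 + 1/209 = 0.01728.
Crs = 57.87 mL/cmH2O.

57.9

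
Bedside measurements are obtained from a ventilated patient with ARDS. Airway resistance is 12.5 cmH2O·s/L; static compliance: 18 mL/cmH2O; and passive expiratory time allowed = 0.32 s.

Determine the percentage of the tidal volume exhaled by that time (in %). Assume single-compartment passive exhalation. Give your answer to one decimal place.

75.9

τ = R × C = 12.5 × 18 mL/cmH2O = 12.5 × 0.018 L/cmH2O = 0.225 s.
Passive exhalation: V(t)/V₀ = e^(−t/τ) = e^(−0.32/0.225) = 0.2412.
Fraction exhaled = 1 − 0.2412 = 0.7588 → 75.88%.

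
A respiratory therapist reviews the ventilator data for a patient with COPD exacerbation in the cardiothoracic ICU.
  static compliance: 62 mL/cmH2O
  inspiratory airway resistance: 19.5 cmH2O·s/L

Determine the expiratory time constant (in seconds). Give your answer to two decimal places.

1.21

τ = R × C = 19.5 × 62 mL/cmH2O = 19.5 × 0.062 L/cmH2O = 1.209 s.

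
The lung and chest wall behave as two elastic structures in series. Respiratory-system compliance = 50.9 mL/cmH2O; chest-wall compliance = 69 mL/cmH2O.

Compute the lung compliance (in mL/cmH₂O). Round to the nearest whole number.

1/CL = 1/Crs − 1/Ccw.
1/CL = 1/50.9 − 1/69 = 0.005154.
CL = 194.02 mL/cmH2O.

194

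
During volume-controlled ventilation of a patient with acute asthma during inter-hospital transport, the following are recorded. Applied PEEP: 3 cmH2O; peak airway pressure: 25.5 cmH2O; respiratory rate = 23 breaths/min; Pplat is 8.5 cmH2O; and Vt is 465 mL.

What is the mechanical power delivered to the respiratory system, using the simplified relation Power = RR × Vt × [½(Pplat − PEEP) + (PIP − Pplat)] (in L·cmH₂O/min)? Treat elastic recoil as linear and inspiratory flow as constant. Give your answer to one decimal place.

211.2

Per-breath work = Vt × [½(Pplat−PEEP) + (PIP−Pplat)] = 0.465 × [0.5×5.5 + 17.0] = 0.465 × 19.75 = 9.184 L·cmH2O.
Power = 23 × 9.184 = 211.23 L·cmH2O/min.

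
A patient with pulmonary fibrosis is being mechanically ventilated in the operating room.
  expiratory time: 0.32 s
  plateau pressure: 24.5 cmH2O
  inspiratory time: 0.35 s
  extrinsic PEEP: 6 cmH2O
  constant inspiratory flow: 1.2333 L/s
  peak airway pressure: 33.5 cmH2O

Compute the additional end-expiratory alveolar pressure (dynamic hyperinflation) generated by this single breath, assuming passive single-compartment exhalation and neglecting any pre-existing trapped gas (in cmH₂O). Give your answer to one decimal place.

2.8

Vt = flow × Ti = 1.2333 L/s × 0.35 s × 1000 mL/L = 431.66 mL.
R = (PIP − Pplat)/V̇ = (33.5 − 24.5) / 1.2333 = 9.0/1.2333 = 7.297 cmH2O·s/L.
C = Vt/(Pplat − PEEP) = 431.66 / (24.5 − 6) = 431.66/18.5 = 23.333 mL/cmH2O.
τ = R × C = 7.297 × 0.02333 L/cmH2O = 0.1702 s.
Fraction remaining = e^(−Te/τ) = e^(−0.32/0.1702) = 0.1526; trapped volume = 431.66 × 0.1526 = 65.871 mL.
Additional alveolar pressure from trapping ≈ V_trapped / C = 65.871 / 23.333 = 2.823 cmH2O.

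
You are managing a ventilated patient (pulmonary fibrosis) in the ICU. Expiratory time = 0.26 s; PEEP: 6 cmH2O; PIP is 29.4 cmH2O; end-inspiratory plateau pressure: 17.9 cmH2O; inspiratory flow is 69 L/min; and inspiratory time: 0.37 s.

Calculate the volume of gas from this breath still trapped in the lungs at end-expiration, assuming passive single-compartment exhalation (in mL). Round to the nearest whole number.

206

Flow: 69 L/min ÷ 60 = 1.15 L/s.
Vt = flow × Ti = 1.15 L/s × 0.37 s × 1000 mL/L = 425.5 mL.
R = (PIP − Pplat)/V̇ = (29.4 − 17.9) / 1.15 = 11.5/1.15 = 10.0 cmH2O·s/L.
C = Vt/(Pplat − PEEP) = 425.5 / (17.9 − 6) = 425.5/11.9 = 35.756 mL/cmH2O.
τ = R × C = 10.0 × 0.03576 L/cmH2O = 0.3576 s.
Fraction remaining = e^(−Te/τ) = e^(−0.26/0.3576) = 0.4833.
Trapped volume = 425.5 × 0.4833 = 205.64 mL.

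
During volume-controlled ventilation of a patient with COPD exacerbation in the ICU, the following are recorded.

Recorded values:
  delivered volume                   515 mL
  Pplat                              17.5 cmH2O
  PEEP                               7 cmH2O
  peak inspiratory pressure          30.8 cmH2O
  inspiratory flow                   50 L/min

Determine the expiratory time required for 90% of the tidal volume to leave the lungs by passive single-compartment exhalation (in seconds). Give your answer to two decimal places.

Flow: 50 L/min ÷ 60 = 0.8333 L/s.
R = (PIP − Pplat)/V̇ = (30.8 − 17.5) / 0.8333 = 13.3/0.8333 = 15.961 cmH2O·s/L.
C = Vt/(Pplat − PEEP) = 515.0 / (17.5 − 7) = 515.0/10.5 = 49.048 mL/cmH2O.
τ = R × C = 15.961 × 0.04905 L/cmH2O = 0.7829 s.
t = −τ·ln(1 − 0.90) = −0.7829·ln(0.1) = 1.803 s.

1.80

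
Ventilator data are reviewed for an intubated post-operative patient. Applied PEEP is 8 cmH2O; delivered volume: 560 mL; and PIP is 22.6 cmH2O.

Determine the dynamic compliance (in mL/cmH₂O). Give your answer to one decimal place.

38.4

Dynamic compliance = Vt / (PIP − PEEP) = 560 / (22.6 − 8) = 560 / 14.6 = 38.356 mL/cmH2O.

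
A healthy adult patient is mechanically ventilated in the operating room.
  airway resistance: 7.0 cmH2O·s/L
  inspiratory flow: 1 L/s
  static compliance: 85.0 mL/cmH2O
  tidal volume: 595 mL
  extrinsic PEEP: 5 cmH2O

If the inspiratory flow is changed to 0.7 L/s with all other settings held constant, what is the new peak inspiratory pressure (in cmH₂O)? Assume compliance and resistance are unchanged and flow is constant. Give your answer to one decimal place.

16.9

PIP = Vt/C + R·V̇ + PEEP (constant-flow equation of motion).
Only the resistive term changes: ΔPIP = R × ΔV̇ = 7.0 × (0.7 − 1) = 7.0 × -0.3 = -2.1 cmH2O.
Original PIP = 595/85.0 + 7.0×1 + 5 = 19.0 cmH2O; new PIP = 19.0 + (-2.1) = 16.9 cmH2O.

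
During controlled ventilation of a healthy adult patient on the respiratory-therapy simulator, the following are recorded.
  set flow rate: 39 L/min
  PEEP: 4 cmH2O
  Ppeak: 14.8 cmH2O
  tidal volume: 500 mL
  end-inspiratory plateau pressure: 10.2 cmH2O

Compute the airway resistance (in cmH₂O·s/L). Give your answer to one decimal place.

Flow: 39 L/min ÷ 60 = 0.65 L/s.
Raw = (PIP − Pplat) / flow = (14.8 − 10.2) / 0.65 = 4.6 / 0.65 = 7.077 cmH2O·s/L.

7.1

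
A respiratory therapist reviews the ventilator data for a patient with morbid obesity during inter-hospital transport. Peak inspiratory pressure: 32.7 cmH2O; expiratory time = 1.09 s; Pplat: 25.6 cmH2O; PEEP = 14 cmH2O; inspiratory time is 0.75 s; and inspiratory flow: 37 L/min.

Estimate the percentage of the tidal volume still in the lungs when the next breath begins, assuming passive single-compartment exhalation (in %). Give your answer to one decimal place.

9.3

Flow: 37 L/min ÷ 60 = 0.6167 L/s.
Vt = flow × Ti = 0.6167 L/s × 0.75 s × 1000 mL/L = 462.53 mL.
R = (PIP − Pplat)/V̇ = (32.7 − 25.6) / 0.6167 = 7.1/0.6167 = 11.513 cmH2O·s/L.
C = Vt/(Pplat − PEEP) = 462.53 / (25.6 − 14) = 462.53/11.6 = 39.873 mL/cmH2O.
τ = R × C = 11.513 × 0.03987 L/cmH2O = 0.459 s.
Fraction remaining at end-expiration = e^(−Te/τ) = e^(−1.09/0.459) = 0.09304 → 9.304%.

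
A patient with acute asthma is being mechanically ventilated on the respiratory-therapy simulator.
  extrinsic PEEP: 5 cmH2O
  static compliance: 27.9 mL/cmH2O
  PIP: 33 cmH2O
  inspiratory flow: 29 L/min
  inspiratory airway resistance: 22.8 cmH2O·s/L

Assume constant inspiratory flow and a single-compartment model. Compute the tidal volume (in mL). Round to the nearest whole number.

474

Flow: 29 L/min ÷ 60 = 0.4833 L/s.
Equation of motion (constant flow): PIP = Vt/C + R·V̇ + PEEP.
Vt/C = PIP − R·V̇ − PEEP = 33 − 11.019 − 5 = 16.981 cmH2O.
Vt = C × 16.981 = 27.9 × 16.981 = 473.77 mL.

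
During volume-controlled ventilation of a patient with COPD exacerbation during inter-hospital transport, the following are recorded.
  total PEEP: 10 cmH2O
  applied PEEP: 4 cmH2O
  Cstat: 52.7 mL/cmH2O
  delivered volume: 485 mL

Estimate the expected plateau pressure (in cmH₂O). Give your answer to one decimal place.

19.2

End-expiratory occlusion gives total PEEP = 10 cmH2O (intrinsic PEEP = 10 − 4 = 6). Use total PEEP for the elastic gradient.
Pplat = PEEPtotal + Vt / Cstat = 10 + 485 / 52.7 = 10 + 9.203 = 19.203 cmH2O.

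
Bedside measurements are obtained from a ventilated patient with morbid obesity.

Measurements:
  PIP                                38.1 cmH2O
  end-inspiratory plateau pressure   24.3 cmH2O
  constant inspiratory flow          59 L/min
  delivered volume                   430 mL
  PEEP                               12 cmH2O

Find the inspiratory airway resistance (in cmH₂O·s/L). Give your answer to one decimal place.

14.0

Flow: 59 L/min ÷ 60 = 0.9833 L/s.
Raw = (PIP − Pplat) / flow = (38.1 − 24.3) / 0.9833 = 13.8 / 0.9833 = 14.034 cmH2O·s/L.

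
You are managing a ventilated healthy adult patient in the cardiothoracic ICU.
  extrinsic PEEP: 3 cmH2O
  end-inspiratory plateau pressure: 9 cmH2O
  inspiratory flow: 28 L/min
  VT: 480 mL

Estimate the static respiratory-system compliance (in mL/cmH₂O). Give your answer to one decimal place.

80.0

Cstat = Vt / (Pplat − PEEP) = 480 / (9 − 3) = 480 / 6.0 = 80.0 mL/cmH2O.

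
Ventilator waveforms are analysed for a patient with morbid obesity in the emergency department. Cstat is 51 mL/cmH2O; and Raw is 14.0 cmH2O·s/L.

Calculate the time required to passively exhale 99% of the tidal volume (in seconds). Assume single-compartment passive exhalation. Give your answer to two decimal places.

3.29

τ = R × C = 14.0 × 51 mL/cmH2O = 14.0 × 0.051 L/cmH2O = 0.714 s.
Exhaled fraction f = 1 − e^(−t/τ) → t = −τ·ln(1 − f) = −0.714·ln(0.01) = 3.288 s.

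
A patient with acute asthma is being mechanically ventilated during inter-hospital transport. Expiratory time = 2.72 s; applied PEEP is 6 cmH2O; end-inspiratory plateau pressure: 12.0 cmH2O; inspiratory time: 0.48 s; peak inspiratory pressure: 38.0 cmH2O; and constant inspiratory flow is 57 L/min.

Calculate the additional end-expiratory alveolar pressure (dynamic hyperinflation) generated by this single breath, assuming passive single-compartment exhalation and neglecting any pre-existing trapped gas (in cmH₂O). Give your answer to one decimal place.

Flow: 57 L/min ÷ 60 = 0.95 L/s.
Vt = flow × Ti = 0.95 L/s × 0.48 s × 1000 mL/L = 456.0 mL.
R = (PIP − Pplat)/V̇ = (38.0 − 12.0) / 0.95 = 26.0/0.95 = 27.368 cmH2O·s/L.
C = Vt/(Pplat − PEEP) = 456.0 / (12.0 − 6) = 456.0/6.0 = 76.0 mL/cmH2O.
τ = R × C = 27.368 × 0.076 L/cmH2O = 2.08 s.
Fraction remaining = e^(−Te/τ) = e^(−2.72/2.08) = 0.2704; trapped volume = 456.0 × 0.2704 = 123.3 mL.
Additional alveolar pressure from trapping ≈ V_trapped / C = 123.3 / 76.0 = 1.622 cmH2O.

1.6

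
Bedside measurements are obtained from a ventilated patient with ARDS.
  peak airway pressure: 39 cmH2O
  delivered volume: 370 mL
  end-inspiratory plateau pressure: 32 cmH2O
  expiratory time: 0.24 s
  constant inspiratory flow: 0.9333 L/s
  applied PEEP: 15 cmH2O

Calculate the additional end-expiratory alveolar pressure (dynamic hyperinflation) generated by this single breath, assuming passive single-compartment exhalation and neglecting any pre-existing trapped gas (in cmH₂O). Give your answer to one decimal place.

R = (PIP − Pplat)/V̇ = (39 − 32) / 0.9333 = 7.0/0.9333 = 7.5 cmH2O·s/L.
C = Vt/(Pplat − PEEP) = 370.0 / (32 − 15) = 370.0/17.0 = 21.765 mL/cmH2O.
τ = R × C = 7.5 × 0.02177 L/cmH2O = 0.1633 s.
Fraction remaining = e^(−Te/τ) = e^(−0.24/0.1633) = 0.23; trapped volume = 370.0 × 0.23 = 85.1 mL.
Additional alveolar pressure from trapping ≈ V_trapped / C = 85.1 / 21.765 = 3.91 cmH2O.

3.9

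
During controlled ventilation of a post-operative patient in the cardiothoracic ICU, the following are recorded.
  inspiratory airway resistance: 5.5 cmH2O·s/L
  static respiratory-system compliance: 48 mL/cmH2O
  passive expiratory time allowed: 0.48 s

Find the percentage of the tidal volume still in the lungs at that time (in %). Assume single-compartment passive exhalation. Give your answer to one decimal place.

τ = R × C = 5.5 × 48 mL/cmH2O = 5.5 × 0.048 L/cmH2O = 0.264 s.
Passive exhalation: V(t)/V₀ = e^(−t/τ) = e^(−0.48/0.264) = 0.1623.
Fraction remaining = 0.1623 → 16.23%.

16.2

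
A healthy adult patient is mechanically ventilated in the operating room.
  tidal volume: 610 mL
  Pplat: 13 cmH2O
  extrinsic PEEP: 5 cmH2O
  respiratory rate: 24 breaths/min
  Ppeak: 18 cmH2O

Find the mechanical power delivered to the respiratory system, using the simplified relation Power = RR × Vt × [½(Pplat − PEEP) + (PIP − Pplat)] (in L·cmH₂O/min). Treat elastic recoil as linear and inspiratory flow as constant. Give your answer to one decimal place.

131.8

Per-breath work = Vt × [½(Pplat−PEEP) + (PIP−Pplat)] = 0.610 × [0.5×8.0 + 5.0] = 0.610 × 9.0 = 5.49 L·cmH2O.
Power = 24 × 5.49 = 131.76 L·cmH2O/min.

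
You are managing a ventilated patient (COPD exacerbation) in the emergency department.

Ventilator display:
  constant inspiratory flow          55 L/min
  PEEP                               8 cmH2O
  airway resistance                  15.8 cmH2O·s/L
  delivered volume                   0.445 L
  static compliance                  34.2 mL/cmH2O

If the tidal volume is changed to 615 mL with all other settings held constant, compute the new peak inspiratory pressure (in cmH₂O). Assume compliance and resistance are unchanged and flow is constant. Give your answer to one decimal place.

40.5

Flow: 55 L/min ÷ 60 = 0.9167 L/s.
PIP = Vt/C + R·V̇ + PEEP (constant-flow equation of motion).
Only the elastic term changes: ΔPIP = ΔVt / C = (615 − 445) / 34.2 = 4.971 cmH2O.
Original PIP = 445/34.2 + 15.8×0.9167 + 8 = 35.496 cmH2O; new PIP = 35.496 + (4.971) = 40.467 cmH2O.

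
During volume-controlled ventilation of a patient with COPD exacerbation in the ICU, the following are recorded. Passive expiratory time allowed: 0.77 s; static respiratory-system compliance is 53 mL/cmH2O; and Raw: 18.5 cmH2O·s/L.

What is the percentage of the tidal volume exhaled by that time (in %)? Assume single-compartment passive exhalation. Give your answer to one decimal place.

τ = R × C = 18.5 × 53 mL/cmH2O = 18.5 × 0.053 L/cmH2O = 0.9805 s.
Passive exhalation: V(t)/V₀ = e^(−t/τ) = e^(−0.77/0.9805) = 0.456.
Fraction exhaled = 1 − 0.456 = 0.544 → 54.4%.

54.4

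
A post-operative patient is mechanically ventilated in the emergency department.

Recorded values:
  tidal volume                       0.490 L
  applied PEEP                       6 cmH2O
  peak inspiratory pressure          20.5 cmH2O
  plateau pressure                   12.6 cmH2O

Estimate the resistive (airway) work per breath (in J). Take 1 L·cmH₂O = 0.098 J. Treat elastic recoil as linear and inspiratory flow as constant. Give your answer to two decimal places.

0.38

With constant inspiratory flow the resistive pressure is constant at PIP − Pplat = 20.5 − 12.6 = 7.9 cmH2O, so resistive work = 7.9 × 0.490 = 3.871 L·cmH2O.
× 0.098 J/(L·cmH2O) → 0.3794 J.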